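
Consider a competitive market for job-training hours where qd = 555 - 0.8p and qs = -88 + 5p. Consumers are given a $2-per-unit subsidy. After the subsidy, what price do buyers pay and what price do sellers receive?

Pre-subsidy: 555 - 0.8p = -88 + 5p gives p* = 3215/29, q* = 13523/29.
With the rebate, buyers effectively pay pb = ps − 2, where ps is the price sellers receive.
Demand in terms of ps becomes qd = 555 − 0.8(ps − 2) = 556.6 - 0.8ps. Setting this equal to supply: 556.6 - 0.8ps = -88 + 5ps, so ps = 3223/29.
Buyers pay pb = 3223/29 − 2 = 3165/29; q' = -88 + 5·(3223/29) = 13563/29.

Buyers pay 3165/29; sellers receive 3223/29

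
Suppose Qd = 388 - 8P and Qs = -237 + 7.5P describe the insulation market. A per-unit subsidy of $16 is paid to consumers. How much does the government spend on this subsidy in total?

Government cost = 63168/31

Pre-subsidy: 388 - 8P = -237 + 7.5P gives P* = 1250/31, Q* = 2028/31.
With the rebate, buyers effectively pay Pb = Ps − 16, where Ps is the price sellers receive.
Demand in terms of Ps becomes Qd = 388 − 8(Ps − 16) = 516 - 8Ps. Setting this equal to supply: 516 - 8Ps = -237 + 7.5Ps, so Ps = 1506/31.
Buyers pay Pb = 1506/31 − 16 = 1010/31; Q' = -237 + 7.5·(1506/31) = 3948/31.
Government outlay = subsidy × quantity = 16 × 3948/31 = 63168/31.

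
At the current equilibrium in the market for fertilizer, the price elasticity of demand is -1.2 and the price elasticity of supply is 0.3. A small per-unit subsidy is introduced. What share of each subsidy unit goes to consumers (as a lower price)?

For a small subsidy around the equilibrium, the benefit split depends on the relative slopes, which at a point are proportional to the elasticities.
Buyer share = εs/(εs + |εd|) = 0.3/(0.3 + 1.2) = 0.2; seller share = |εd|/(εs + |εd|) = 0.8.

Consumer share = 0.2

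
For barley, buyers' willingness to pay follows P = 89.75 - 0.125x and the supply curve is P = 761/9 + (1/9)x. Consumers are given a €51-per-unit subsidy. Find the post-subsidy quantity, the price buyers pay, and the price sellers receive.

Pre-subsidy: 89.75 - 0.125x = 761/9 + (1/9)x gives x* = 22 and P* = 87.
With the rebate, buyers effectively pay Pb = Ps − 51, where Ps is the price sellers receive.
On the curves, Pb = 89.75 - 0.125x and Ps = 761/9 + (1/9)x; the wedge Ps − Pb = 51 gives 761/9 + (1/9)x − (89.75 - 0.125x) = 51, so x' = 238.
Then Pb = 89.75 − 0.125·238 = 60 and Ps = 761/9 + (1/9)·238 = 111.

x' = 238; buyers pay €60; sellers receive €111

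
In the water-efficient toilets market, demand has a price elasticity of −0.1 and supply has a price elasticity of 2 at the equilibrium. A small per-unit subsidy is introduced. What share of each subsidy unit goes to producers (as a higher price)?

Producer share = 1/21

For a small subsidy around the equilibrium, the benefit split depends on the relative slopes, which at a point are proportional to the elasticities.
Buyer share = εs/(εs + |εd|) = 2/(2 + 0.1) = 20/21; seller share = |εd|/(εs + |εd|) = 1/21.
So producers capture 1/21 of the subsidy.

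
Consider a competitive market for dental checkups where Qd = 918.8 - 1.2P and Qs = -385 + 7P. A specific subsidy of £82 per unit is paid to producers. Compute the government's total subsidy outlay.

Government cost = £66584

Pre-subsidy: 918.8 - 1.2P = -385 + 7P gives P* = 159, Q* = 728.
With the subsidy, sellers receive Ps = Pb + 82 for each unit, where Pb is the price buyers pay.
Supply in terms of Pb becomes Qs = -385 + 7(Pb + 82) = 189 + 7Pb. Setting this equal to demand: 918.8 - 1.2Pb = 189 + 7Pb, so Pb = 89.
Sellers receive Ps = 89 + 82 = 171; Q' = 918.8 − 1.2·89 = 812.
Government outlay = subsidy × quantity = 82 × 812 = 66584.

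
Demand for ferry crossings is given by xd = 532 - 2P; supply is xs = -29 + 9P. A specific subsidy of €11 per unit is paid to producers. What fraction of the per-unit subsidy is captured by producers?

Producer share = 2/11

Pre-subsidy: 532 - 2P = -29 + 9P gives P* = 51, x* = 430.
With the subsidy, sellers receive Ps = Pb + 11 for each unit, where Pb is the price buyers pay.
Supply in terms of Pb becomes xs = -29 + 9(Pb + 11) = 70 + 9Pb. Setting this equal to demand: 532 - 2Pb = 70 + 9Pb, so Pb = 42.
Sellers receive Ps = 42 + 11 = 53; x' = 532 − 2·42 = 448.
Buyers' price falls by P* − Pb = 51 − 42 = 9; sellers' price rises by Ps − P* = 53 − 51 = 2.
So producers capture 2/11 = 2/11 of each unit of subsidy.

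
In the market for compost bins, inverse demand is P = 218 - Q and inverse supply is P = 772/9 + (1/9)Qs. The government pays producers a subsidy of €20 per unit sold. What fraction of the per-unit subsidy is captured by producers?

Pre-subsidy: 218 - Q = 772/9 + (1/9)Q gives Q* = 119 and P* = 99.
With the subsidy, sellers receive Ps = Pb + 20 for each unit, where Pb is the price buyers pay.
On the curves, Pb = 218 - Q and Ps = 772/9 + (1/9)Q; the wedge Ps − Pb = 20 gives 772/9 + (1/9)Q − (218 - Q) = 20, so Q' = 137.
Then Pb = 218 − 1·137 = 81 and Ps = 772/9 + (1/9)·137 = 101.
Buyers' price falls by P* − Pb = 99 − 81 = 18; sellers' price rises by Ps − P* = 101 − 99 = 2.
So producers capture 2/20 = 0.1 of each unit of subsidy.

Producer share = 0.1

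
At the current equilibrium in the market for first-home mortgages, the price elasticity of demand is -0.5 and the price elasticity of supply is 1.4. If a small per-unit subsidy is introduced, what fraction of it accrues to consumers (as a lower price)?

Consumer share = 14/19

For a small subsidy around the equilibrium, the benefit split depends on the relative slopes, which at a point are proportional to the elasticities.
Buyer share = εs/(εs + |εd|) = 1.4/(1.4 + 0.5) = 14/19; seller share = |εd|/(εs + |εd|) = 5/19.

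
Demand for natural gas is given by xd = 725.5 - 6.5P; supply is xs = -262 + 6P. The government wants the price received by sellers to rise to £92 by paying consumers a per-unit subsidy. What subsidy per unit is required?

Required subsidy s = £25 per unit

At a seller price of 92, quantity supplied is -262 + 6·92 = 290.
Buyers absorb 290 only when they pay Pb with 725.5 − 6.5·Pb = 290, i.e. Pb = 67.
s = Ps − Pb = 92 − 67 = 25.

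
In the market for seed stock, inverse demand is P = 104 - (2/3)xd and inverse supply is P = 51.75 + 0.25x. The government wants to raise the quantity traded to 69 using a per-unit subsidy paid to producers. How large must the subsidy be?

Required subsidy s = 11 per unit

At x = 69, from the demand curve buyers pay Pb = 104 − (2/3)·69 = 58; from the supply curve sellers need Ps = 51.75 + 0.25·69 = 69.
The subsidy must fill the gap: s = Ps − Pb = 69 − 58 = 11.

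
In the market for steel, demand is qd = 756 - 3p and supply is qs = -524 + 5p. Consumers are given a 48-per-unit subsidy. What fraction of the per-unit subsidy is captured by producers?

Pre-subsidy: 756 - 3p = -524 + 5p gives p* = 160, q* = 276.
With the rebate, buyers effectively pay pb = ps − 48, where ps is the price sellers receive.
Demand in terms of ps becomes qd = 756 − 3(ps − 48) = 900 - 3ps. Setting this equal to supply: 900 - 3ps = -524 + 5ps, so ps = 178.
Buyers pay pb = 178 − 48 = 130; q' = -524 + 5·178 = 366.
Buyers' price falls by p* − pb = 160 − 130 = 30; sellers' price rises by ps − p* = 178 − 160 = 18.
So producers capture 18/48 = 0.375 of each unit of subsidy.

Producer share = 0.375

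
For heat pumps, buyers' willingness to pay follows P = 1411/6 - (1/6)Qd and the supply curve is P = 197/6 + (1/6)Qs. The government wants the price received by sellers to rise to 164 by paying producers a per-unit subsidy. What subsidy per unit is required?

Required subsidy s = 60 per unit

At a seller price of 164, quantity supplied is -197 + 6·164 = 787.
Buyers absorb 787 only when they pay Pb = 1411/6 − (1/6)·787 = 104.
s = Ps − Pb = 164 − 104 = 60.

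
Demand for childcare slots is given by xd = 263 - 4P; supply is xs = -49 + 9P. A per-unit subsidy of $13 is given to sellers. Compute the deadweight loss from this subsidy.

Deadweight loss = $234

Pre-subsidy: 263 - 4P = -49 + 9P gives P* = 24, x* = 167.
With the subsidy, sellers receive Ps = Pb + 13 for each unit, where Pb is the price buyers pay.
Supply in terms of Pb becomes xs = -49 + 9(Pb + 13) = 68 + 9Pb. Setting this equal to demand: 263 - 4Pb = 68 + 9Pb, so Pb = 15.
Sellers receive Ps = 15 + 13 = 28; x' = 263 − 4·15 = 203.
The subsidy expands output by 203 − 167 = 36 past the efficient level; on those units the gap between marginal cost and willingness to pay runs from 0 up to 13.
DWL = ½ × 13 × 36 = 234.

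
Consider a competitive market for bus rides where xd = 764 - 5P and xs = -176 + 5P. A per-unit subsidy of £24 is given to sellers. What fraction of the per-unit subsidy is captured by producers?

Pre-subsidy: 764 - 5P = -176 + 5P gives P* = 94, x* = 294.
With the subsidy, sellers receive Ps = Pb + 24 for each unit, where Pb is the price buyers pay.
Supply in terms of Pb becomes xs = -176 + 5(Pb + 24) = -56 + 5Pb. Setting this equal to demand: 764 - 5Pb = -56 + 5Pb, so Pb = 82.
Sellers receive Ps = 82 + 24 = 106; x' = 764 − 5·82 = 354.
Buyers' price falls by P* − Pb = 94 − 82 = 12; sellers' price rises by Ps − P* = 106 − 94 = 12.
So producers capture 12/24 = 0.5 of each unit of subsidy.

Producer share = 0.5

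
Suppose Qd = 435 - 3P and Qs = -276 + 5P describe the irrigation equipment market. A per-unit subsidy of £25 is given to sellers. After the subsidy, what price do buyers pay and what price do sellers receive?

Buyers pay £73.25; sellers receive £98.25

Pre-subsidy: 435 - 3P = -276 + 5P gives P* = 88.875, Q* = 168.375.
With the subsidy, sellers receive Ps = Pb + 25 for each unit, where Pb is the price buyers pay.
Supply in terms of Pb becomes Qs = -276 + 5(Pb + 25) = -151 + 5Pb. Setting this equal to demand: 435 - 3Pb = -151 + 5Pb, so Pb = 73.25.
Sellers receive Ps = 73.25 + 25 = 98.25; Q' = 435 − 3·73.25 = 215.25.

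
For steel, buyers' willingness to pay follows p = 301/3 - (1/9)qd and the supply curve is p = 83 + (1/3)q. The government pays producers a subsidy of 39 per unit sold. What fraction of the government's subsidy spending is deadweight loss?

DWL / government spending = 9/26

Pre-subsidy: 301/3 - (1/9)q = 83 + (1/3)q gives q* = 39 and p* = 96.
With the subsidy, sellers receive ps = pb + 39 for each unit, where pb is the price buyers pay.
On the curves, pb = 301/3 - (1/9)q and ps = 83 + (1/3)q; the wedge ps − pb = 39 gives 83 + (1/3)q − (301/3 - (1/9)q) = 39, so q' = 126.75.
Then pb = 301/3 − (1/9)·126.75 = 86.25 and ps = 83 + (1/3)·126.75 = 125.25.
ΔCS = ½(39 + 126.75)(96 − 86.25) = 808.03125; ΔPS = ½(39 + 126.75)(125.25 − 96) = 2424.09375.
Government spending = 39 × 126.75 = 4943.25.
DWL = ½ × 39 × (126.75 − 39) = 1711.125; fraction = 1711.125 / 4943.25 = 9/26.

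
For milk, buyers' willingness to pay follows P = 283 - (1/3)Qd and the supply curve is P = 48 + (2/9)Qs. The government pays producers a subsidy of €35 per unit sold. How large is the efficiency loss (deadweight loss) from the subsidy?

Deadweight loss = €1102.5

Pre-subsidy: 283 - (1/3)Q = 48 + (2/9)Q gives Q* = 423 and P* = 142.
With the subsidy, sellers receive Ps = Pb + 35 for each unit, where Pb is the price buyers pay.
On the curves, Pb = 283 - (1/3)Q and Ps = 48 + (2/9)Q; the wedge Ps − Pb = 35 gives 48 + (2/9)Q − (283 - (1/3)Q) = 35, so Q' = 486.
Then Pb = 283 − (1/3)·486 = 121 and Ps = 48 + (2/9)·486 = 156.
The subsidy expands output by 486 − 423 = 63 past the efficient level; on those units the gap between marginal cost and willingness to pay runs from 0 up to 35.
DWL = ½ × 35 × 63 = 1102.5.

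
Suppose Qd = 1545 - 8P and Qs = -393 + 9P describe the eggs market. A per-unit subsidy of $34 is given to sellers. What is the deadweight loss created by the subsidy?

Pre-subsidy: 1545 - 8P = -393 + 9P gives P* = 114, Q* = 633.
With the subsidy, sellers receive Ps = Pb + 34 for each unit, where Pb is the price buyers pay.
Supply in terms of Pb becomes Qs = -393 + 9(Pb + 34) = -87 + 9Pb. Setting this equal to demand: 1545 - 8Pb = -87 + 9Pb, so Pb = 96.
Sellers receive Ps = 96 + 34 = 130; Q' = 1545 − 8·96 = 777.
The subsidy expands output by 777 − 633 = 144 past the efficient level; on those units the gap between marginal cost and willingness to pay runs from 0 up to 34.
DWL = ½ × 34 × 144 = 2448.

Deadweight loss = $2448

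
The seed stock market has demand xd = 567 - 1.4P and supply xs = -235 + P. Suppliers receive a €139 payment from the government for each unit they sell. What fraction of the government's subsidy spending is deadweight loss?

Pre-subsidy: 567 - 1.4P = -235 + P gives P* = 2005/6, x* = 595/6.
With the subsidy, sellers receive Ps = Pb + 139 for each unit, where Pb is the price buyers pay.
Supply in terms of Pb becomes xs = -235 + 1(Pb + 139) = -96 + Pb. Setting this equal to demand: 567 - 1.4Pb = -96 + Pb, so Pb = 276.25.
Sellers receive Ps = 276.25 + 139 = 415.25; x' = 567 − 1.4·276.25 = 180.25.
ΔCS = ½(595/6 + 180.25)(2005/6 − 276.25) = 2330335/288; ΔPS = ½(595/6 + 180.25)(415.25 − 2005/6) = 3262469/288.
Government spending = 139 × 180.25 = 25054.75.
DWL = ½ × 139 × (180.25 − 595/6) = 135247/24; fraction = (135247/24) / 25054.75 = 139/618.

DWL / government spending = 139/618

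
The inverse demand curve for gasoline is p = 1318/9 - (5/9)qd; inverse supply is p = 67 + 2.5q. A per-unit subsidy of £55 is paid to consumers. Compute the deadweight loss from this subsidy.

Deadweight loss = £495

Pre-subsidy: 1318/9 - (5/9)q = 67 + 2.5q gives q* = 26 and p* = 132.
With the rebate, buyers effectively pay pb = ps − 55, where ps is the price sellers receive.
On the curves, pb = 1318/9 - (5/9)q and ps = 67 + 2.5q; the wedge ps − pb = 55 gives 67 + 2.5q − (1318/9 - (5/9)q) = 55, so q' = 44.
Then pb = 1318/9 − (5/9)·44 = 122 and ps = 67 + 2.5·44 = 177.
The subsidy expands output by 44 − 26 = 18 past the efficient level; on those units the gap between marginal cost and willingness to pay runs from 0 up to 55.
DWL = ½ × 55 × 18 = 495.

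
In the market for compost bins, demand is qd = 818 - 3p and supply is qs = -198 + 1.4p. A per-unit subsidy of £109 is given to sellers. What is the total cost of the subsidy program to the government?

Government cost = 549905/22

Pre-subsidy: 818 - 3p = -198 + 1.4p gives p* = 2540/11, q* = 1378/11.
With the subsidy, sellers receive ps = pb + 109 for each unit, where pb is the price buyers pay.
Supply in terms of pb becomes qs = -198 + 1.4(pb + 109) = -45.4 + 1.4pb. Setting this equal to demand: 818 - 3pb = -45.4 + 1.4pb, so pb = 4317/22.
Sellers receive ps = 4317/22 + 109 = 6715/22; q' = 818 − 3·(4317/22) = 5045/22.
Government outlay = subsidy × quantity = 109 × 5045/22 = 549905/22.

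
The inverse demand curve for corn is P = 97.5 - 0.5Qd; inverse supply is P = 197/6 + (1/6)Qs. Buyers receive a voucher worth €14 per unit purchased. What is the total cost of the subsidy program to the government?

Pre-subsidy: 97.5 - 0.5Q = 197/6 + (1/6)Q gives Q* = 97 and P* = 49.
With the rebate, buyers effectively pay Pb = Ps − 14, where Ps is the price sellers receive.
On the curves, Pb = 97.5 - 0.5Q and Ps = 197/6 + (1/6)Q; the wedge Ps − Pb = 14 gives 197/6 + (1/6)Q − (97.5 - 0.5Q) = 14, so Q' = 118.
Then Pb = 97.5 − 0.5·118 = 38.5 and Ps = 197/6 + (1/6)·118 = 52.5.
Government outlay = subsidy × quantity = 14 × 118 = 1652.

Government cost = €1652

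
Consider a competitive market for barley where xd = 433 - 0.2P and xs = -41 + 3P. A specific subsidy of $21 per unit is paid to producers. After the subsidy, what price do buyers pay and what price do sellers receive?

Buyers pay $128.4375; sellers receive $149.4375

Pre-subsidy: 433 - 0.2P = -41 + 3P gives P* = 148.125, x* = 403.375.
With the subsidy, sellers receive Ps = Pb + 21 for each unit, where Pb is the price buyers pay.
Supply in terms of Pb becomes xs = -41 + 3(Pb + 21) = 22 + 3Pb. Setting this equal to demand: 433 - 0.2Pb = 22 + 3Pb, so Pb = 128.4375.
Sellers receive Ps = 128.4375 + 21 = 149.4375; x' = 433 − 0.2·128.4375 = 407.3125.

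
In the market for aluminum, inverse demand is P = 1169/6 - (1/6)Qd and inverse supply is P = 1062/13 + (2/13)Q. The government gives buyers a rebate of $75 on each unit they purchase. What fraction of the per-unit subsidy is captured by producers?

Producer share = 0.48

Pre-subsidy: 1169/6 - (1/6)Q = 1062/13 + (2/13)Q gives Q* = 353 and P* = 136.
With the rebate, buyers effectively pay Pb = Ps − 75, where Ps is the price sellers receive.
On the curves, Pb = 1169/6 - (1/6)Q and Ps = 1062/13 + (2/13)Q; the wedge Ps − Pb = 75 gives 1062/13 + (2/13)Q − (1169/6 - (1/6)Q) = 75, so Q' = 587.
Then Pb = 1169/6 − (1/6)·587 = 97 and Ps = 1062/13 + (2/13)·587 = 172.
Buyers' price falls by P* − Pb = 136 − 97 = 39; sellers' price rises by Ps − P* = 172 − 136 = 36.
So producers capture 36/75 = 0.48 of each unit of subsidy.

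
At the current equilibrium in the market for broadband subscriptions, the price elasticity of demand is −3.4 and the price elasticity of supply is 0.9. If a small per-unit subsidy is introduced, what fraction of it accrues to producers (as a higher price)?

Producer share = 34/43

For a small subsidy around the equilibrium, the benefit split depends on the relative slopes, which at a point are proportional to the elasticities.
Buyer share = εs/(εs + |εd|) = 0.9/(0.9 + 3.4) = 9/43; seller share = |εd|/(εs + |εd|) = 34/43.
So producers capture 34/43 of the subsidy.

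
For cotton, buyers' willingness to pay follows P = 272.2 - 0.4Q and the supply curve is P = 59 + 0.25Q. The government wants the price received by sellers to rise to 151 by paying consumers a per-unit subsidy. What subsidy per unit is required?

Required subsidy s = 26 per unit

At a seller price of 151, quantity supplied is -236 + 4·151 = 368.
Buyers absorb 368 only when they pay Pb = 272.2 − 0.4·368 = 125.
s = Ps − Pb = 151 − 125 = 26.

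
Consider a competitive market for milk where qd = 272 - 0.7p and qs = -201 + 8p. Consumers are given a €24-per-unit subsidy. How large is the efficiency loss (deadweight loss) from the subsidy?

Pre-subsidy: 272 - 0.7p = -201 + 8p gives p* = 4730/87, q* = 20353/87.
With the rebate, buyers effectively pay pb = ps − 24, where ps is the price sellers receive.
Demand in terms of ps becomes qd = 272 − 0.7(ps − 24) = 288.8 - 0.7ps. Setting this equal to supply: 288.8 - 0.7ps = -201 + 8ps, so ps = 4898/87.
Buyers pay pb = 4898/87 − 24 = 2810/87; q' = -201 + 8·(4898/87) = 21697/87.
The subsidy expands output by 21697/87 − 20353/87 = 448/29 past the efficient level; on those units the gap between marginal cost and willingness to pay runs from 0 up to 24.
DWL = ½ × 24 × 448/29 = 5376/29.

Deadweight loss = 5376/29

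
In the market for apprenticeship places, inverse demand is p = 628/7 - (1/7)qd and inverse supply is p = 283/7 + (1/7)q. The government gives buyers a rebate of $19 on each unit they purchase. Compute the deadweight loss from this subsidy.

Pre-subsidy: 628/7 - (1/7)q = 283/7 + (1/7)q gives q* = 172.5 and p* = 911/14.
With the rebate, buyers effectively pay pb = ps − 19, where ps is the price sellers receive.
On the curves, pb = 628/7 - (1/7)q and ps = 283/7 + (1/7)q; the wedge ps − pb = 19 gives 283/7 + (1/7)q − (628/7 - (1/7)q) = 19, so q' = 239.
Then pb = 628/7 − (1/7)·239 = 389/7 and ps = 283/7 + (1/7)·239 = 522/7.
The subsidy expands output by 239 − 172.5 = 66.5 past the efficient level; on those units the gap between marginal cost and willingness to pay runs from 0 up to 19.
DWL = ½ × 19 × 66.5 = 631.75.

Deadweight loss = $631.75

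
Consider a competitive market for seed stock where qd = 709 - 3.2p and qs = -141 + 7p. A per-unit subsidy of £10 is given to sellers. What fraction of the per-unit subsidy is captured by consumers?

Pre-subsidy: 709 - 3.2p = -141 + 7p gives p* = 250/3, q* = 1327/3.
With the subsidy, sellers receive ps = pb + 10 for each unit, where pb is the price buyers pay.
Supply in terms of pb becomes qs = -141 + 7(pb + 10) = -71 + 7pb. Setting this equal to demand: 709 - 3.2pb = -71 + 7pb, so pb = 1300/17.
Sellers receive ps = 1300/17 + 10 = 1470/17; q' = 709 − 3.2·(1300/17) = 7893/17.
Buyers' price falls by p* − pb = 250/3 − 1300/17 = 350/51; sellers' price rises by ps − p* = 1470/17 − 250/3 = 160/51.
So consumers capture (350/51)/10 = 35/51 of each unit of subsidy.

Consumer share = 35/51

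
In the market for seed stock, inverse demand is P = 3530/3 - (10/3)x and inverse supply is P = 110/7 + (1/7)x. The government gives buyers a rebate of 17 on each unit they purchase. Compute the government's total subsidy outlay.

Pre-subsidy: 3530/3 - (10/3)x = 110/7 + (1/7)x gives x* = 24380/73 and P* = 4630/73.
With the rebate, buyers effectively pay Pb = Ps − 17, where Ps is the price sellers receive.
On the curves, Pb = 3530/3 - (10/3)x and Ps = 110/7 + (1/7)x; the wedge Ps − Pb = 17 gives 110/7 + (1/7)x − (3530/3 - (10/3)x) = 17, so x' = 24737/73.
Then Pb = 3530/3 − (10/3)·(24737/73) = 3440/73 and Ps = 110/7 + (1/7)·(24737/73) = 4681/73.
Government outlay = subsidy × quantity = 17 × 24737/73 = 420529/73.

Government cost = 420529/73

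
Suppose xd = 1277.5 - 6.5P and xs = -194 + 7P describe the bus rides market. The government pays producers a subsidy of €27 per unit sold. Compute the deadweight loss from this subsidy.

Deadweight loss = €1228.5

Pre-subsidy: 1277.5 - 6.5P = -194 + 7P gives P* = 109, x* = 569.
With the subsidy, sellers receive Ps = Pb + 27 for each unit, where Pb is the price buyers pay.
Supply in terms of Pb becomes xs = -194 + 7(Pb + 27) = -5 + 7Pb. Setting this equal to demand: 1277.5 - 6.5Pb = -5 + 7Pb, so Pb = 95.
Sellers receive Ps = 95 + 27 = 122; x' = 1277.5 − 6.5·95 = 660.
The subsidy expands output by 660 − 569 = 91 past the efficient level; on those units the gap between marginal cost and willingness to pay runs from 0 up to 27.
DWL = ½ × 27 × 91 = 1228.5.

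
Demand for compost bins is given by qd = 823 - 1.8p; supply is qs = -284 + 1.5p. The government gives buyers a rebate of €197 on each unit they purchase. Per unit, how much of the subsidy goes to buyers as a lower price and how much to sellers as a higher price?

Pre-subsidy: 823 - 1.8p = -284 + 1.5p gives p* = 3690/11, q* = 2411/11.
With the rebate, buyers effectively pay pb = ps − 197, where ps is the price sellers receive.
Demand in terms of ps becomes qd = 823 − 1.8(ps − 197) = 1177.6 - 1.8ps. Setting this equal to supply: 1177.6 - 1.8ps = -284 + 1.5ps, so ps = 4872/11.
Buyers pay pb = 4872/11 − 197 = 2705/11; q' = -284 + 1.5·(4872/11) = 4184/11.
Buyers' price falls by p* − pb = 3690/11 − 2705/11 = 985/11; sellers' price rises by ps − p* = 4872/11 − 3690/11 = 1182/11.

Buyers gain 985/11 per unit; sellers gain 1182/11 per unit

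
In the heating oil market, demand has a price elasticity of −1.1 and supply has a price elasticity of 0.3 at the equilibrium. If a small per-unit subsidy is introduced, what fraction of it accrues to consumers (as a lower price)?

Consumer share = 3/14

For a small subsidy around the equilibrium, the benefit split depends on the relative slopes, which at a point are proportional to the elasticities.
Buyer share = εs/(εs + |εd|) = 0.3/(0.3 + 1.1) = 3/14; seller share = |εd|/(εs + |εd|) = 11/14.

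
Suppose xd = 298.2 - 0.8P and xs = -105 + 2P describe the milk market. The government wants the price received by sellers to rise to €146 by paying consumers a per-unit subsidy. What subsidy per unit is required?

At a seller price of 146, quantity supplied is -105 + 2·146 = 187.
Buyers absorb 187 only when they pay Pb with 298.2 − 0.8·Pb = 187, i.e. Pb = 139.
s = Ps − Pb = 146 − 139 = 7.

Required subsidy s = €7 per unit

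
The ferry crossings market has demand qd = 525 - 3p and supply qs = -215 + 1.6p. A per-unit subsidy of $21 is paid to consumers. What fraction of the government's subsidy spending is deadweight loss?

Pre-subsidy: 525 - 3p = -215 + 1.6p gives p* = 3700/23, q* = 975/23.
With the rebate, buyers effectively pay pb = ps − 21, where ps is the price sellers receive.
Demand in terms of ps becomes qd = 525 − 3(ps − 21) = 588 - 3ps. Setting this equal to supply: 588 - 3ps = -215 + 1.6ps, so ps = 4015/23.
Buyers pay pb = 4015/23 − 21 = 3532/23; q' = -215 + 1.6·(4015/23) = 1479/23.
ΔCS = ½(975/23 + 1479/23)(3700/23 − 3532/23) = 206136/529; ΔPS = ½(975/23 + 1479/23)(4015/23 − 3700/23) = 386505/529.
Government spending = 21 × 1479/23 = 31059/23.
DWL = ½ × 21 × (1479/23 − 975/23) = 5292/23; fraction = (5292/23) / (31059/23) = 84/493.

DWL / government spending = 84/493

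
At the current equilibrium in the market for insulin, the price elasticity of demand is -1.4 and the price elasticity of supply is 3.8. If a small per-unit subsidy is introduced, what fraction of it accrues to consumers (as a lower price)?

Consumer share = 19/26

For a small subsidy around the equilibrium, the benefit split depends on the relative slopes, which at a point are proportional to the elasticities.
Buyer share = εs/(εs + |εd|) = 3.8/(3.8 + 1.4) = 19/26; seller share = |εd|/(εs + |εd|) = 7/26.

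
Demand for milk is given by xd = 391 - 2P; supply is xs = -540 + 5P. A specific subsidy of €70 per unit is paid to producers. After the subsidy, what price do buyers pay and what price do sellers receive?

Buyers pay €83; sellers receive €153

Pre-subsidy: 391 - 2P = -540 + 5P gives P* = 133, x* = 125.
With the subsidy, sellers receive Ps = Pb + 70 for each unit, where Pb is the price buyers pay.
Supply in terms of Pb becomes xs = -540 + 5(Pb + 70) = -190 + 5Pb. Setting this equal to demand: 391 - 2Pb = -190 + 5Pb, so Pb = 83.
Sellers receive Ps = 83 + 70 = 153; x' = 391 − 2·83 = 225.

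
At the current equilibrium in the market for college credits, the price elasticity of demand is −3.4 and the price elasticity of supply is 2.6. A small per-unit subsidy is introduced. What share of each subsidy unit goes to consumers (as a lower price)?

For a small subsidy around the equilibrium, the benefit split depends on the relative slopes, which at a point are proportional to the elasticities.
Buyer share = εs/(εs + |εd|) = 2.6/(2.6 + 3.4) = 13/30; seller share = |εd|/(εs + |εd|) = 17/30.

Consumer share = 13/30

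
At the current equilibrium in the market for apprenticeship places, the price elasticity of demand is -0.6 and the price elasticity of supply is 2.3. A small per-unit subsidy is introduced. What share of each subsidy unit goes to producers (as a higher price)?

For a small subsidy around the equilibrium, the benefit split depends on the relative slopes, which at a point are proportional to the elasticities.
Buyer share = εs/(εs + |εd|) = 2.3/(2.3 + 0.6) = 23/29; seller share = |εd|/(εs + |εd|) = 6/29.
So producers capture 6/29 of the subsidy.

Producer share = 6/29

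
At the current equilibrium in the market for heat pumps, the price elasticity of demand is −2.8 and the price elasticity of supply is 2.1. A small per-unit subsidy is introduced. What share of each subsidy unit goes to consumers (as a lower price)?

Consumer share = 3/7

For a small subsidy around the equilibrium, the benefit split depends on the relative slopes, which at a point are proportional to the elasticities.
Buyer share = εs/(εs + |εd|) = 2.1/(2.1 + 2.8) = 3/7; seller share = |εd|/(εs + |εd|) = 4/7.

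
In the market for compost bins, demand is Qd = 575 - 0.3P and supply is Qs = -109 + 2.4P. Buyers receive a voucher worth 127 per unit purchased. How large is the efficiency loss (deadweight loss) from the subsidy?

Pre-subsidy: 575 - 0.3P = -109 + 2.4P gives P* = 760/3, Q* = 499.
With the rebate, buyers effectively pay Pb = Ps − 127, where Ps is the price sellers receive.
Demand in terms of Ps becomes Qd = 575 − 0.3(Ps − 127) = 613.1 - 0.3Ps. Setting this equal to supply: 613.1 - 0.3Ps = -109 + 2.4Ps, so Ps = 2407/9.
Buyers pay Pb = 2407/9 − 127 = 1264/9; Q' = -109 + 2.4·(2407/9) = 7993/15.
The subsidy expands output by 7993/15 − 499 = 508/15 past the efficient level; on those units the gap between marginal cost and willingness to pay runs from 0 up to 127.
DWL = ½ × 127 × 508/15 = 32258/15.

Deadweight loss = 32258/15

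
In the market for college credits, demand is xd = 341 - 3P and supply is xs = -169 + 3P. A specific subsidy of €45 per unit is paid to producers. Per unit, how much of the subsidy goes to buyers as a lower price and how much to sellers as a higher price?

Pre-subsidy: 341 - 3P = -169 + 3P gives P* = 85, x* = 86.
With the subsidy, sellers receive Ps = Pb + 45 for each unit, where Pb is the price buyers pay.
Supply in terms of Pb becomes xs = -169 + 3(Pb + 45) = -34 + 3Pb. Setting this equal to demand: 341 - 3Pb = -34 + 3Pb, so Pb = 62.5.
Sellers receive Ps = 62.5 + 45 = 107.5; x' = 341 − 3·62.5 = 153.5.
Buyers' price falls by P* − Pb = 85 − 62.5 = 22.5; sellers' price rises by Ps − P* = 107.5 − 85 = 22.5.

Buyers gain €22.5 per unit; sellers gain €22.5 per unit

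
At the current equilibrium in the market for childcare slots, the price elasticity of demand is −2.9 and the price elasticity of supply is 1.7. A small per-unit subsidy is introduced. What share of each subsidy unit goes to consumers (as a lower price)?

For a small subsidy around the equilibrium, the benefit split depends on the relative slopes, which at a point are proportional to the elasticities.
Buyer share = εs/(εs + |εd|) = 1.7/(1.7 + 2.9) = 17/46; seller share = |εd|/(εs + |εd|) = 29/46.

Consumer share = 17/46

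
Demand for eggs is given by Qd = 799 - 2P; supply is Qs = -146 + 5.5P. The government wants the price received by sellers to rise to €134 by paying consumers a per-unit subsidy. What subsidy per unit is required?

Required subsidy s = €30 per unit

At a seller price of 134, quantity supplied is -146 + 5.5·134 = 591.
Buyers absorb 591 only when they pay Pb with 799 − 2·Pb = 591, i.e. Pb = 104.
s = Ps − Pb = 134 − 104 = 30.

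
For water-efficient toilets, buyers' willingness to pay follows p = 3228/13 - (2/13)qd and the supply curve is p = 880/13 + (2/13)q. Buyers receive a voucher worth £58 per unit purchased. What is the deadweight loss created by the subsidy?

Deadweight loss = £5466.5

Pre-subsidy: 3228/13 - (2/13)q = 880/13 + (2/13)q gives q* = 587 and p* = 158.
With the rebate, buyers effectively pay pb = ps − 58, where ps is the price sellers receive.
On the curves, pb = 3228/13 - (2/13)q and ps = 880/13 + (2/13)q; the wedge ps − pb = 58 gives 880/13 + (2/13)q − (3228/13 - (2/13)q) = 58, so q' = 775.5.
Then pb = 3228/13 − (2/13)·775.5 = 129 and ps = 880/13 + (2/13)·775.5 = 187.
The subsidy expands output by 775.5 − 587 = 188.5 past the efficient level; on those units the gap between marginal cost and willingness to pay runs from 0 up to 58.
DWL = ½ × 58 × 188.5 = 5466.5.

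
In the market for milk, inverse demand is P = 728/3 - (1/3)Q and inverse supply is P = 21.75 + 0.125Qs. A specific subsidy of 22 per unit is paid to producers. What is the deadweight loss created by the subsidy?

Pre-subsidy: 728/3 - (1/3)Q = 21.75 + 0.125Q gives Q* = 482 and P* = 82.
With the subsidy, sellers receive Ps = Pb + 22 for each unit, where Pb is the price buyers pay.
On the curves, Pb = 728/3 - (1/3)Q and Ps = 21.75 + 0.125Q; the wedge Ps − Pb = 22 gives 21.75 + 0.125Q − (728/3 - (1/3)Q) = 22, so Q' = 530.
Then Pb = 728/3 − (1/3)·530 = 66 and Ps = 21.75 + 0.125·530 = 88.
The subsidy expands output by 530 − 482 = 48 past the efficient level; on those units the gap between marginal cost and willingness to pay runs from 0 up to 22.
DWL = ½ × 22 × 48 = 528.

Deadweight loss = 528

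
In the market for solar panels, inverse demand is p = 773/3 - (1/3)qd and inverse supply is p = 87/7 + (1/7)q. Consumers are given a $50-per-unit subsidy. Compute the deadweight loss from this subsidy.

Pre-subsidy: 773/3 - (1/3)q = 87/7 + (1/7)q gives q* = 515 and p* = 86.
With the rebate, buyers effectively pay pb = ps − 50, where ps is the price sellers receive.
On the curves, pb = 773/3 - (1/3)q and ps = 87/7 + (1/7)q; the wedge ps − pb = 50 gives 87/7 + (1/7)q − (773/3 - (1/3)q) = 50, so q' = 620.
Then pb = 773/3 − (1/3)·620 = 51 and ps = 87/7 + (1/7)·620 = 101.
The subsidy expands output by 620 − 515 = 105 past the efficient level; on those units the gap between marginal cost and willingness to pay runs from 0 up to 50.
DWL = ½ × 50 × 105 = 2625.

Deadweight loss = $2625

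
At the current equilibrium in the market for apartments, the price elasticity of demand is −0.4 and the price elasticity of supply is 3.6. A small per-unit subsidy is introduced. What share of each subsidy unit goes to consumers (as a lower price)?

For a small subsidy around the equilibrium, the benefit split depends on the relative slopes, which at a point are proportional to the elasticities.
Buyer share = εs/(εs + |εd|) = 3.6/(3.6 + 0.4) = 0.9; seller share = |εd|/(εs + |εd|) = 0.1.

Consumer share = 0.9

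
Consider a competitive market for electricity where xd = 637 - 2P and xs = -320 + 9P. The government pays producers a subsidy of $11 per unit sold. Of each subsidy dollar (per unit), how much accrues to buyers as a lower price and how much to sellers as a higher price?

Buyers gain $9 per unit; sellers gain $2 per unit

Pre-subsidy: 637 - 2P = -320 + 9P gives P* = 87, x* = 463.
With the subsidy, sellers receive Ps = Pb + 11 for each unit, where Pb is the price buyers pay.
Supply in terms of Pb becomes xs = -320 + 9(Pb + 11) = -221 + 9Pb. Setting this equal to demand: 637 - 2Pb = -221 + 9Pb, so Pb = 78.
Sellers receive Ps = 78 + 11 = 89; x' = 637 − 2·78 = 481.
Buyers' price falls by P* − Pb = 87 − 78 = 9; sellers' price rises by Ps − P* = 89 − 87 = 2.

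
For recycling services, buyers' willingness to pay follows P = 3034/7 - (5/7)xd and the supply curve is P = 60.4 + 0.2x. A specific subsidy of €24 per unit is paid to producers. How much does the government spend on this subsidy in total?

Pre-subsidy: 3034/7 - (5/7)x = 60.4 + 0.2x gives x* = 408 and P* = 142.
With the subsidy, sellers receive Ps = Pb + 24 for each unit, where Pb is the price buyers pay.
On the curves, Pb = 3034/7 - (5/7)x and Ps = 60.4 + 0.2x; the wedge Ps − Pb = 24 gives 60.4 + 0.2x − (3034/7 - (5/7)x) = 24, so x' = 434.25.
Then Pb = 3034/7 − (5/7)·434.25 = 123.25 and Ps = 60.4 + 0.2·434.25 = 147.25.
Government outlay = subsidy × quantity = 24 × 434.25 = 10422.

Government cost = €10422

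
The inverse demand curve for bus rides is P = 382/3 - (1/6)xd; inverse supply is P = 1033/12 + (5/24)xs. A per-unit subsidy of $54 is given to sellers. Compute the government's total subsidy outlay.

Pre-subsidy: 382/3 - (1/6)x = 1033/12 + (5/24)x gives x* = 110 and P* = 109.
With the subsidy, sellers receive Ps = Pb + 54 for each unit, where Pb is the price buyers pay.
On the curves, Pb = 382/3 - (1/6)x and Ps = 1033/12 + (5/24)x; the wedge Ps − Pb = 54 gives 1033/12 + (5/24)x − (382/3 - (1/6)x) = 54, so x' = 254.
Then Pb = 382/3 − (1/6)·254 = 85 and Ps = 1033/12 + (5/24)·254 = 139.
Government outlay = subsidy × quantity = 54 × 254 = 13716.

Government cost = $13716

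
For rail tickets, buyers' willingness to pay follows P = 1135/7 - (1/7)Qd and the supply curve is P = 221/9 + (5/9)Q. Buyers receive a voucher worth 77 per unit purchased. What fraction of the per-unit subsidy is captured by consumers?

Consumer share = 9/44

Pre-subsidy: 1135/7 - (1/7)Q = 221/9 + (5/9)Q gives Q* = 197 and P* = 134.
With the rebate, buyers effectively pay Pb = Ps − 77, where Ps is the price sellers receive.
On the curves, Pb = 1135/7 - (1/7)Q and Ps = 221/9 + (5/9)Q; the wedge Ps − Pb = 77 gives 221/9 + (5/9)Q − (1135/7 - (1/7)Q) = 77, so Q' = 307.25.
Then Pb = 1135/7 − (1/7)·307.25 = 118.25 and Ps = 221/9 + (5/9)·307.25 = 195.25.
Buyers' price falls by P* − Pb = 134 − 118.25 = 15.75; sellers' price rises by Ps − P* = 195.25 − 134 = 61.25.
So consumers capture 15.75/77 = 9/44 of each unit of subsidy.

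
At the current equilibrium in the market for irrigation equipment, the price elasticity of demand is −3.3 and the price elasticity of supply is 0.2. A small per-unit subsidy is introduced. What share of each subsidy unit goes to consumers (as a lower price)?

For a small subsidy around the equilibrium, the benefit split depends on the relative slopes, which at a point are proportional to the elasticities.
Buyer share = εs/(εs + |εd|) = 0.2/(0.2 + 3.3) = 2/35; seller share = |εd|/(εs + |εd|) = 33/35.

Consumer share = 2/35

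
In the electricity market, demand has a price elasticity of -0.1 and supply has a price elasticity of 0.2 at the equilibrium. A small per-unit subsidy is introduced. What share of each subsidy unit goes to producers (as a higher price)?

For a small subsidy around the equilibrium, the benefit split depends on the relative slopes, which at a point are proportional to the elasticities.
Buyer share = εs/(εs + |εd|) = 0.2/(0.2 + 0.1) = 2/3; seller share = |εd|/(εs + |εd|) = 1/3.
So producers capture 1/3 of the subsidy.

Producer share = 1/3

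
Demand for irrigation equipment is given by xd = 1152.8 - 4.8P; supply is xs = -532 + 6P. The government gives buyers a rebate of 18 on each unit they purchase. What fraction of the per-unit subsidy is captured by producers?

Pre-subsidy: 1152.8 - 4.8P = -532 + 6P gives P* = 156, x* = 404.
With the rebate, buyers effectively pay Pb = Ps − 18, where Ps is the price sellers receive.
Demand in terms of Ps becomes xd = 1152.8 − 4.8(Ps − 18) = 1239.2 - 4.8Ps. Setting this equal to supply: 1239.2 - 4.8Ps = -532 + 6Ps, so Ps = 164.
Buyers pay Pb = 164 − 18 = 146; x' = -532 + 6·164 = 452.
Buyers' price falls by P* − Pb = 156 − 146 = 10; sellers' price rises by Ps − P* = 164 − 156 = 8.
So producers capture 8/18 = 4/9 of each unit of subsidy.

Producer share = 4/9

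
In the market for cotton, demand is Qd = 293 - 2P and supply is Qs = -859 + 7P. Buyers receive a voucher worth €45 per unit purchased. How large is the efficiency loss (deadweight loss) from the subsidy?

Deadweight loss = €1575

Pre-subsidy: 293 - 2P = -859 + 7P gives P* = 128, Q* = 37.
With the rebate, buyers effectively pay Pb = Ps − 45, where Ps is the price sellers receive.
Demand in terms of Ps becomes Qd = 293 − 2(Ps − 45) = 383 - 2Ps. Setting this equal to supply: 383 - 2Ps = -859 + 7Ps, so Ps = 138.
Buyers pay Pb = 138 − 45 = 93; Q' = -859 + 7·138 = 107.
The subsidy expands output by 107 − 37 = 70 past the efficient level; on those units the gap between marginal cost and willingness to pay runs from 0 up to 45.
DWL = ½ × 45 × 70 = 1575.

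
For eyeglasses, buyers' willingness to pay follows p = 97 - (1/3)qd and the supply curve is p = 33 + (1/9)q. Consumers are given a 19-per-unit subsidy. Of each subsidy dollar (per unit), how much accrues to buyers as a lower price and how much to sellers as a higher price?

Pre-subsidy: 97 - (1/3)q = 33 + (1/9)q gives q* = 144 and p* = 49.
With the rebate, buyers effectively pay pb = ps − 19, where ps is the price sellers receive.
On the curves, pb = 97 - (1/3)q and ps = 33 + (1/9)q; the wedge ps − pb = 19 gives 33 + (1/9)q − (97 - (1/3)q) = 19, so q' = 186.75.
Then pb = 97 − (1/3)·186.75 = 34.75 and ps = 33 + (1/9)·186.75 = 53.75.
Buyers' price falls by p* − pb = 49 − 34.75 = 14.25; sellers' price rises by ps − p* = 53.75 − 49 = 4.75.

Buyers gain 14.25 per unit; sellers gain 4.75 per unit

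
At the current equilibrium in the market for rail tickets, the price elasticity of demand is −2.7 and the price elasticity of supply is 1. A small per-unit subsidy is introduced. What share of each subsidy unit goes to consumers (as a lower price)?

For a small subsidy around the equilibrium, the benefit split depends on the relative slopes, which at a point are proportional to the elasticities.
Buyer share = εs/(εs + |εd|) = 1/(1 + 2.7) = 10/37; seller share = |εd|/(εs + |εd|) = 27/37.

Consumer share = 10/37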